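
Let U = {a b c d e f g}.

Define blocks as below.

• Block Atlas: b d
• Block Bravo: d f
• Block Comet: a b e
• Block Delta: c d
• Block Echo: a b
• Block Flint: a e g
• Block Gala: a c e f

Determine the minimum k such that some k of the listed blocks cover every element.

Take {Atlas, Flint, Gala}. Their union is {a, b, c, d, e, f, g}, which is all 7 elements.
Only Flint contains g, so Flint is forced; the remaining 4 elements need at least 2 more blocks (each remaining block adds at most 2) — so at least 3 blocks are needed, and 3 is optimal.

3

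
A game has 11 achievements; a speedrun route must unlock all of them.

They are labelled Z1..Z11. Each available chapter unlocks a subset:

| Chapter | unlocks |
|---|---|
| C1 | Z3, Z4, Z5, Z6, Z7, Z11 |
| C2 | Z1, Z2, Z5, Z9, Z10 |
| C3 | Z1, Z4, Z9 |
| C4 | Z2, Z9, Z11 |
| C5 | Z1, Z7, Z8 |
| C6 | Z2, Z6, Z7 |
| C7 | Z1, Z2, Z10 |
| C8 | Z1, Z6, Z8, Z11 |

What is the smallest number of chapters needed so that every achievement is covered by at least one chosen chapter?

C1 and C2 and C8 together: C1 ∪ C2 ∪ C8 = {Z1, Z2, Z3, Z4, Z5, Z6, Z7, Z8, Z9, Z10, Z11} — every achievement is covered.
Only C1 contains Z3, so C1 is forced; the remaining 5 achievements need at least 2 more chapters (each remaining chapter adds at most 4) — so at least 3 chapters are needed, and 3 is optimal.

3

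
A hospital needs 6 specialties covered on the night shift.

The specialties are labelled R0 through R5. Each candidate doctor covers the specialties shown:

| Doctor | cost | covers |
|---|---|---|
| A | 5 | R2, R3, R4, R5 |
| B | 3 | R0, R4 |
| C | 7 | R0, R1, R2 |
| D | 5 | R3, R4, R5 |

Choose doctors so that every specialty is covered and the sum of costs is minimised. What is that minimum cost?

12

A, C together cover every specialty (A ∪ C = {R0, R1, R2, R3, R4, R5}); total cost 5 + 7 = 12.
The greedy pick A, B, C costs 15; no covering selection beats 12.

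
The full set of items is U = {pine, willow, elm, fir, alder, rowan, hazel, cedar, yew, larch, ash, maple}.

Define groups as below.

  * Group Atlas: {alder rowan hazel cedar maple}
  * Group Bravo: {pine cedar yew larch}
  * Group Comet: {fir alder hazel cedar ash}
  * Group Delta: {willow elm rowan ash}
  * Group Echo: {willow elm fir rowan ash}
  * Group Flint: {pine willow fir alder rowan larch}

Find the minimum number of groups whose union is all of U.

Atlas and Bravo and Echo together: Atlas ∪ Bravo ∪ Echo = {pine, willow, elm, fir, alder, rowan, hazel, cedar, yew, larch, ash, maple} — every item is covered.
Only Bravo contains yew, so Bravo is forced; the remaining 8 items need at least 2 more groups (each remaining group adds at most 5) — so at least 3 groups are needed, and 3 is optimal.

3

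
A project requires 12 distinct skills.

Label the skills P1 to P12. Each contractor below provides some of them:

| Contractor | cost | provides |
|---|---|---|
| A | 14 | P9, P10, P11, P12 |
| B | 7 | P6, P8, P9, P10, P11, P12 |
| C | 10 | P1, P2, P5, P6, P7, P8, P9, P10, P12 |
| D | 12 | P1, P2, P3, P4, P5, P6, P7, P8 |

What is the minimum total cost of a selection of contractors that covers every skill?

B, D together cover every skill (B ∪ D = {P1, P2, P3, P4, P5, P6, P7, P8, P9, P10, P11, P12}); total cost 7 + 12 = 19.
The greedy pick C, D, B costs 29; no covering selection beats 19.

19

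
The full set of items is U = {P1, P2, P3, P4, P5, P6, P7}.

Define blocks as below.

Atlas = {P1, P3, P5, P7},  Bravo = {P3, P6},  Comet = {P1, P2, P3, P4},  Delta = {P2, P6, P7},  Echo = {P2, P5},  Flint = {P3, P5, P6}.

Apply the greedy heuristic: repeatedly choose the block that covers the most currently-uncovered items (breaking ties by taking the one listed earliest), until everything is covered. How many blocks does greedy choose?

Greedy: pick Atlas (covers 4 new) → pick Comet (covers 2 new) → pick Bravo (covers 1 new). Total picks: 3.

3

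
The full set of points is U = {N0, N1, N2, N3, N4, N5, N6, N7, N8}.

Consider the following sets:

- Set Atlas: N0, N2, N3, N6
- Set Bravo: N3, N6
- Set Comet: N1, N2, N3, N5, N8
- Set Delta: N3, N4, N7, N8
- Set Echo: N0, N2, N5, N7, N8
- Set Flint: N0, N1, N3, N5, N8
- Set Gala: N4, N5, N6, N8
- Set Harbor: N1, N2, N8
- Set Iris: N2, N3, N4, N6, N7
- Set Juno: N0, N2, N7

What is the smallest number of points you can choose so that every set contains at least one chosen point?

The 3 points {N0, N6, N8} hit every set.
No choice of 2 points meets every set, so 3 is the minimum.

3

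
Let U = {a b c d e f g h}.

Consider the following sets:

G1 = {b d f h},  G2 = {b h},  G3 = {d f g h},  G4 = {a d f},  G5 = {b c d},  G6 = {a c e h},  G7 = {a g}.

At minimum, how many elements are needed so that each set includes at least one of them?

The 3 elements {a, b, g} hit every set.
No choice of 2 elements meets every set, so 3 is the minimum.

3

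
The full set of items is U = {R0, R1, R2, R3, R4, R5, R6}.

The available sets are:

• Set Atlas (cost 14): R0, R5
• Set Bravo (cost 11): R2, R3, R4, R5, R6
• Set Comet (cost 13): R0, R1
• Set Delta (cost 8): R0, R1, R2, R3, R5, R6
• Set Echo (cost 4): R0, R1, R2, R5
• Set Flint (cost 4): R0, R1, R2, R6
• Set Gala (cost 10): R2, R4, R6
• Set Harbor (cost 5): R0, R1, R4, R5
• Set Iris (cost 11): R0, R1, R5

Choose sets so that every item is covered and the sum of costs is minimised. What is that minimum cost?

13

Delta, Harbor together cover every item (Delta ∪ Harbor = {R0, R1, R2, R3, R4, R5, R6}); total cost 8 + 5 = 13.
The greedy pick Echo, Bravo costs 15; no covering selection beats 13.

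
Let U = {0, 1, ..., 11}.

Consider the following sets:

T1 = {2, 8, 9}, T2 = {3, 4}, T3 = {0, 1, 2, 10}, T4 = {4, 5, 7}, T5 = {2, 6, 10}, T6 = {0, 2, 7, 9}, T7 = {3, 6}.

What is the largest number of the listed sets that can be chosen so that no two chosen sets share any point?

T1, T4, T7 are pairwise disjoint (T1={2,8,9}; T4={4,5,7}; T7={3,6}).
Every remaining set overlaps one of these, and no 4 of the listed sets are pairwise disjoint, so 3 is the maximum.

3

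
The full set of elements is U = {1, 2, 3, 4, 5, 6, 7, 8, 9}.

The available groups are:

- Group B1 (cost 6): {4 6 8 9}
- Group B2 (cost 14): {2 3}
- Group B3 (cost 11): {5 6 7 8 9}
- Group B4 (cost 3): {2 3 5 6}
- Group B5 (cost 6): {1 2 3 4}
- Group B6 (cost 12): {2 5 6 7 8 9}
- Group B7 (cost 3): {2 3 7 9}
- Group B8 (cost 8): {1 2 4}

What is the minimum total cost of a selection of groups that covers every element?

17

B3, B5 together cover every element (B3 ∪ B5 = {1, 2, 3, 4, 5, 6, 7, 8, 9}); total cost 11 + 6 = 17.
The greedy pick B4, B7, B1, B5 costs 18; no covering selection beats 17.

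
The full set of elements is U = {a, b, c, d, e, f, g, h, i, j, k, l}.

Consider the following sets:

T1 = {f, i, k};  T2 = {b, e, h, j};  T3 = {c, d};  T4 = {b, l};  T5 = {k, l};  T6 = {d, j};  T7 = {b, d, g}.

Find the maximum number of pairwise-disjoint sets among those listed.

T1, T2, T3 are pairwise disjoint (T1={f,i,k}; T2={b,e,h,j}; T3={c,d}).
Every remaining set overlaps one of these, and no 4 of the listed sets are pairwise disjoint, so 3 is the maximum.

3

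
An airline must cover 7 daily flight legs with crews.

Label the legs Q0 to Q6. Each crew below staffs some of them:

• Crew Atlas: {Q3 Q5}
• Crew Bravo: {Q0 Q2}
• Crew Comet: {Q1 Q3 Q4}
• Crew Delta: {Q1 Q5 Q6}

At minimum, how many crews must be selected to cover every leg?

Take {Bravo, Comet, Delta}. Their union is {Q0, Q1, Q2, Q3, Q4, Q5, Q6}, which is all 7 legs.
Each crew has at most 3 legs, and 2·3 = 6 < 7 — so at least 3 crews are needed, and 3 is optimal.

3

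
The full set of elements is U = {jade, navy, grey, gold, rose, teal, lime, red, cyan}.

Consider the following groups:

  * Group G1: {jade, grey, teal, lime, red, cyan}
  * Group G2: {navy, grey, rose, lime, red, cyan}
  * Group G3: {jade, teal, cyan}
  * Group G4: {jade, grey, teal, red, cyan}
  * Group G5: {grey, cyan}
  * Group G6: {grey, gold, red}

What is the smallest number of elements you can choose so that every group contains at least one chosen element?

2

H = {jade, grey} meets every group (each contains at least one member of H), and |H| = 2.
The groups G3, G6 are pairwise disjoint, so any hitting set needs a separate element for each — at least 2. Hence 2 is optimal.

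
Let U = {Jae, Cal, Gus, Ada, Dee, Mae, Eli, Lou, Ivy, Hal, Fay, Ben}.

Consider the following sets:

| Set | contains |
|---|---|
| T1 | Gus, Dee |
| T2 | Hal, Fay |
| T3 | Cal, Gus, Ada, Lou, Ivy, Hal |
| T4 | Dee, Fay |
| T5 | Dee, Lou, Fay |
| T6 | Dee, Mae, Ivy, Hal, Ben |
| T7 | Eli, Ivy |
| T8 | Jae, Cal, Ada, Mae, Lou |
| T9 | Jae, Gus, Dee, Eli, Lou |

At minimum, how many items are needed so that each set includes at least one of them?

The 4 items {Jae, Dee, Eli, Hal} hit every set.
The sets T1, T2, T7, T8 are pairwise disjoint, so any hitting set needs a separate item for each — at least 4. Hence 4 is optimal.

4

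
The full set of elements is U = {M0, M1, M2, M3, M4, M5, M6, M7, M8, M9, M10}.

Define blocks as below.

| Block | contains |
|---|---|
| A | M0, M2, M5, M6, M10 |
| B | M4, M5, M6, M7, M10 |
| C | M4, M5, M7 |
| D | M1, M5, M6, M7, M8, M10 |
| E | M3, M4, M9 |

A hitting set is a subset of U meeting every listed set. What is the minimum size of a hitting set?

2

Take H = {M4, M6}. Each listed block contains at least one of these, so H is a hitting set of size 2.
The blocks A, E are pairwise disjoint, so any hitting set needs a separate element for each — at least 2. Hence 2 is optimal.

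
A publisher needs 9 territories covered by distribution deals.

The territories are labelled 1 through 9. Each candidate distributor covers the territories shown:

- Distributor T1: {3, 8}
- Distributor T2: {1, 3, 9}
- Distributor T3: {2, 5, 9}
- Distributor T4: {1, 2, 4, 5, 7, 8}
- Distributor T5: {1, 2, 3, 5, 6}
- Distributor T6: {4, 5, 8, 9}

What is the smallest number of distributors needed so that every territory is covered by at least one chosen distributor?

Take {T3, T4, T5}. Their union is {1, 2, 3, 4, 5, 6, 7, 8, 9}, which is all 9 territories.
Only T5 contains 6, so T5 is forced; the remaining 4 territories need at least 2 more distributors (each remaining distributor adds at most 3) — so at least 3 distributors are needed, and 3 is optimal.

3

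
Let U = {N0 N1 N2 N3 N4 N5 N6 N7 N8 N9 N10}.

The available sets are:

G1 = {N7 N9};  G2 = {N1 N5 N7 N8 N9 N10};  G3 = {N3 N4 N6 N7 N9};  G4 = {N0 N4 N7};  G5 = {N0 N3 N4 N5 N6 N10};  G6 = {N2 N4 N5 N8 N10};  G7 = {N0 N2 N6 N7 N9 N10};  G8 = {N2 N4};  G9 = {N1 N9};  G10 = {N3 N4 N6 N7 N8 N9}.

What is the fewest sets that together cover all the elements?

3

G2 and G5 and G8 together: G2 ∪ G5 ∪ G8 = {N0, N1, N2, N3, N4, N5, N6, N7, N8, N9, N10} — every element is covered.
No 2 of the 10 sets cover everything (all 45 combinations miss at least one element), so 3 is optimal.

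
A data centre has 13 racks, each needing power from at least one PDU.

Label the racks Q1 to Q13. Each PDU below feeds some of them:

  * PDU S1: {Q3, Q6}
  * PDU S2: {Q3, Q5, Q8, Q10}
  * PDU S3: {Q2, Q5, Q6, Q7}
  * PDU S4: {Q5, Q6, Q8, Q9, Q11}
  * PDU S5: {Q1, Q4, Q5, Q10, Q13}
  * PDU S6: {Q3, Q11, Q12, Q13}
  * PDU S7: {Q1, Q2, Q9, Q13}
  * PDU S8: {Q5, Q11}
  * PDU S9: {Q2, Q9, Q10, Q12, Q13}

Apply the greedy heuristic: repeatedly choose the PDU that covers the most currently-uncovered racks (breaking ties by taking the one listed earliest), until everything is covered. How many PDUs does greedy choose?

Greedy: pick S4 (covers 5 new) → pick S5 (covers 4 new) → pick S3 (covers 2 new) → pick S6 (covers 2 new). Total picks: 4.

4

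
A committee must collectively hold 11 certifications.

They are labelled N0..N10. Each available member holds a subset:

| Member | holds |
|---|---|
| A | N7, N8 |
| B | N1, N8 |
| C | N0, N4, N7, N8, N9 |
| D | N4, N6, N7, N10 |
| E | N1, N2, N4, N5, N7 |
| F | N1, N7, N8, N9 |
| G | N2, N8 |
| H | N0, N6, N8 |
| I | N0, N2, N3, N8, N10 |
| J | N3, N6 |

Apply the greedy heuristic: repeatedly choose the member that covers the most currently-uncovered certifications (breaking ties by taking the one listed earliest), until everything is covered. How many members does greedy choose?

Greedy: pick C (covers 5 new) → pick E (covers 3 new) → pick D (covers 2 new) → pick I (covers 1 new). Total picks: 4.

4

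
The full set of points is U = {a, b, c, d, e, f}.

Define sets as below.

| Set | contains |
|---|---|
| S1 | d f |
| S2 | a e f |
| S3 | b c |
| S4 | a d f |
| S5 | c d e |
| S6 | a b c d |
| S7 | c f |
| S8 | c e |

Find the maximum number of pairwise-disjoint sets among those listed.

S3, S4 are pairwise disjoint (S3={b,c}; S4={a,d,f}).
Every remaining set overlaps one of these, and no 3 of the listed sets are pairwise disjoint, so 2 is the maximum.

2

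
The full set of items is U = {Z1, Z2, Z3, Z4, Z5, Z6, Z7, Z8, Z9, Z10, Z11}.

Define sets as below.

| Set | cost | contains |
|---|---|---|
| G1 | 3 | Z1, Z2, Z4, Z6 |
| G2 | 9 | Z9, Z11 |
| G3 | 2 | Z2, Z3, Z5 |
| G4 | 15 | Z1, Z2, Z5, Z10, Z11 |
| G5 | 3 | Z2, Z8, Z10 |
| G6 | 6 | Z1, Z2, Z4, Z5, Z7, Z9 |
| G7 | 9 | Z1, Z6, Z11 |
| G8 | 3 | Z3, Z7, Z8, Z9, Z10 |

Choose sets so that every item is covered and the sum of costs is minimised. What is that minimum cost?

G1, G3, G7, G8 together cover every item (G1 ∪ G3 ∪ G7 ∪ G8 = {Z1, Z2, Z3, Z4, Z5, Z6, Z7, Z8, Z9, Z10, Z11}); total cost 3 + 2 + 9 + 3 = 17.
No covering selection has total cost below 17.

17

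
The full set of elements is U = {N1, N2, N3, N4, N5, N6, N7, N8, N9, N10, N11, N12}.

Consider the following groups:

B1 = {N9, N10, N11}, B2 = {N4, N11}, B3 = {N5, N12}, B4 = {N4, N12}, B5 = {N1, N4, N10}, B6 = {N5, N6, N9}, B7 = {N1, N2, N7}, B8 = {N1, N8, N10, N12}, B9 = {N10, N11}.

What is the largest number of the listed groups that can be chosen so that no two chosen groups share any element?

B4, B6, B7, B9 are pairwise disjoint (B4={N4,N12}; B6={N5,N6,N9}; B7={N1,N2,N7}; B9={N10,N11}).
Every remaining group overlaps one of these, and no 5 of the listed groups are pairwise disjoint, so 4 is the maximum.

4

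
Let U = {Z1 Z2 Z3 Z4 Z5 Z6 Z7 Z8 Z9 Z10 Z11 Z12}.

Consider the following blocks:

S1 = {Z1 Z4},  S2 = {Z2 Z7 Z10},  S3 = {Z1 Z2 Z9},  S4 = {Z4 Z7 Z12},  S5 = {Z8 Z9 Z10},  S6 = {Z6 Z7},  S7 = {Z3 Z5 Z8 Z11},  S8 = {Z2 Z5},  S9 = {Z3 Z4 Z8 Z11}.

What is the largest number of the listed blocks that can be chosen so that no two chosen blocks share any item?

S1, S5, S6, S8 are pairwise disjoint (S1={Z1,Z4}; S5={Z8,Z9,Z10}; S6={Z6,Z7}; S8={Z2,Z5}).
Every remaining block overlaps one of these, and no 5 of the listed blocks are pairwise disjoint, so 4 is the maximum.

4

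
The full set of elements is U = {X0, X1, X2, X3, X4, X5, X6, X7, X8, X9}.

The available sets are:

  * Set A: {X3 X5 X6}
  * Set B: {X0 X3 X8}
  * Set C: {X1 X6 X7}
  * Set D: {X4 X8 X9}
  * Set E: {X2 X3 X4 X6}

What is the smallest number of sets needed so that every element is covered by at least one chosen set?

5

A, B, C, D, and E cover everything between them: the union {X0, X1, X2, X3, X4, X5, X6, X7, X8, X9} is all of U.
No 4 of the 5 sets cover everything (all 5 combinations miss at least one element), so 5 is optimal.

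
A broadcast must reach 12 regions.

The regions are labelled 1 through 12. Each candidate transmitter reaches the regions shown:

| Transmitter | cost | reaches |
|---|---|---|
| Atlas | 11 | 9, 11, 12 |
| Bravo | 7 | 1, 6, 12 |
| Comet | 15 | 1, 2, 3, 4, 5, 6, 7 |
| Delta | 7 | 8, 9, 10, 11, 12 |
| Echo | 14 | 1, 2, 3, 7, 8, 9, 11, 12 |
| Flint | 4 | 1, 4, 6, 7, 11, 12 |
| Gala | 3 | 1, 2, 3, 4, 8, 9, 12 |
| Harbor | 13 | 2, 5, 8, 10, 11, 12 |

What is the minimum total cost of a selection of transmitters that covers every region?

Flint, Gala, Harbor together cover every region (Flint ∪ Gala ∪ Harbor = {1, 2, 3, 4, 5, 6, 7, 8, 9, 10, 11, 12}); total cost 4 + 3 + 13 = 20.
No covering selection has total cost below 20.

20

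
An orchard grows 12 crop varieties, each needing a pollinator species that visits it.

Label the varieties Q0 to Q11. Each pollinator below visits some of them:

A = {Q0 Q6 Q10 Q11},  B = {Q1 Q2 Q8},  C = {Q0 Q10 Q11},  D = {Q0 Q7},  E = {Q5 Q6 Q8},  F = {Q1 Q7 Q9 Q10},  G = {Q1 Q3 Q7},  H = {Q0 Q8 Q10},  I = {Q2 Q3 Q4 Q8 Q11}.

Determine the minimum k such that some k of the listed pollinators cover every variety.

Take {D, E, F, I}. Their union is {Q0, Q1, Q2, Q3, Q4, Q5, Q6, Q7, Q8, Q9, Q10, Q11}, which is all 12 varieties.
Only E contains Q5, so E is forced; the remaining 9 varieties need at least 3 more pollinators (each remaining pollinator adds at most 4) — so at least 4 pollinators are needed, and 4 is optimal.

4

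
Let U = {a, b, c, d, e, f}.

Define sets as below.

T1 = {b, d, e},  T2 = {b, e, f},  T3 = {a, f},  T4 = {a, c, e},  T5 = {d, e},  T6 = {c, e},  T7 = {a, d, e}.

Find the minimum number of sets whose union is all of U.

3

T1, T2, and T4 cover everything between them: the union {a, b, c, d, e, f} is all of U.
No 2 of the 7 sets cover everything (all 21 combinations miss at least one element), so 3 is optimal.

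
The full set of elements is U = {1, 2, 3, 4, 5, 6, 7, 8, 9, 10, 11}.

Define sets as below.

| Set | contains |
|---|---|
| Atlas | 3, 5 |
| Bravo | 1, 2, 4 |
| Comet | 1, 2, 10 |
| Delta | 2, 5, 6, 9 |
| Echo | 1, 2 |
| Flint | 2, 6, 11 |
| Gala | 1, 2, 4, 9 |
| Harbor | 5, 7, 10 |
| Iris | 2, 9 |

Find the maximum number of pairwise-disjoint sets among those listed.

Echo, Harbor are pairwise disjoint (Echo={1,2}; Harbor={5,7,10}).
Every remaining set overlaps one of these, and no 3 of the listed sets are pairwise disjoint, so 2 is the maximum.

2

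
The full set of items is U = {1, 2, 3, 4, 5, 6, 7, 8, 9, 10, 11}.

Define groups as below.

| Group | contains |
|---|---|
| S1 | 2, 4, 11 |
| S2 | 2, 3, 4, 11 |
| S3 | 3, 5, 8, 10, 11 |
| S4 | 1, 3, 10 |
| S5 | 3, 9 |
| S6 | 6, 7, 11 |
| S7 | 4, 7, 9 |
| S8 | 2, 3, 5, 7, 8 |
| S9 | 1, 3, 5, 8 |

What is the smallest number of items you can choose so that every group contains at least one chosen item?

Take H = {2, 3, 7}. Each listed group contains at least one of these, so H is a hitting set of size 3.
No choice of 2 items meets every group, so 3 is the minimum.

3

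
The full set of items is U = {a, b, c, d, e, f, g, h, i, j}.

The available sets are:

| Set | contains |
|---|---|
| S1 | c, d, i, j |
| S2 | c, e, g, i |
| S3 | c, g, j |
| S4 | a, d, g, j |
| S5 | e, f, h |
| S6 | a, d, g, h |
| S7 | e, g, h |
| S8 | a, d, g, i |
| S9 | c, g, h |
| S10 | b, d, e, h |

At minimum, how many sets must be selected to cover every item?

4

Take {S3, S5, S8, S10}. Their union is {a, b, c, d, e, f, g, h, i, j}, which is all 10 items.
No 3 of the 10 sets cover everything (all 120 combinations miss at least one item), so 4 is optimal.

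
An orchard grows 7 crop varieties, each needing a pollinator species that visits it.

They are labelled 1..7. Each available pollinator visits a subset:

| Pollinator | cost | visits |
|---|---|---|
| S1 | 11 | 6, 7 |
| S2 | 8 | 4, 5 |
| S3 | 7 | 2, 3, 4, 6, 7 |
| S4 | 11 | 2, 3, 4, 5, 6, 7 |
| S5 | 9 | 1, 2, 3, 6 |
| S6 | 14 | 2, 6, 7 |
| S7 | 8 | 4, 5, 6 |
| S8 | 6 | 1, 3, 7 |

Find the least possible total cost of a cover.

17

S4, S8 together cover every variety (S4 ∪ S8 = {1, 2, 3, 4, 5, 6, 7}); total cost 11 + 6 = 17.
The greedy pick S3, S8, S2 costs 21; no covering selection beats 17.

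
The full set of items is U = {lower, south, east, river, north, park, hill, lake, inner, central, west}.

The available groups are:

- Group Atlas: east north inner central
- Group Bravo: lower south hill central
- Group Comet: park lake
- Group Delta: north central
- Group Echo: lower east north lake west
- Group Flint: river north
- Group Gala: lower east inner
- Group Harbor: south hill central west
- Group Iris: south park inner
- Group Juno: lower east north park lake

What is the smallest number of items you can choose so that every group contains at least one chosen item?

H = {lower, south, north, park} meets every group (each contains at least one member of H), and |H| = 4.
The groups Comet, Flint, Gala, Harbor are pairwise disjoint, so any hitting set needs a separate item for each — at least 4. Hence 4 is optimal.

4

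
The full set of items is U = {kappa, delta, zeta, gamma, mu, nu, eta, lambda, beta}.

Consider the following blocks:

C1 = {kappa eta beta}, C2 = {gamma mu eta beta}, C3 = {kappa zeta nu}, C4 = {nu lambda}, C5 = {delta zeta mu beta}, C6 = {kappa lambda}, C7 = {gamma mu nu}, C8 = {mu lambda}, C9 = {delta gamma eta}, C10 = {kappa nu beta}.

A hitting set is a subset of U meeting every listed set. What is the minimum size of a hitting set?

The 4 items {delta, nu, lambda, beta} hit every block.
No choice of 3 items meets every block, so 4 is the minimum.

4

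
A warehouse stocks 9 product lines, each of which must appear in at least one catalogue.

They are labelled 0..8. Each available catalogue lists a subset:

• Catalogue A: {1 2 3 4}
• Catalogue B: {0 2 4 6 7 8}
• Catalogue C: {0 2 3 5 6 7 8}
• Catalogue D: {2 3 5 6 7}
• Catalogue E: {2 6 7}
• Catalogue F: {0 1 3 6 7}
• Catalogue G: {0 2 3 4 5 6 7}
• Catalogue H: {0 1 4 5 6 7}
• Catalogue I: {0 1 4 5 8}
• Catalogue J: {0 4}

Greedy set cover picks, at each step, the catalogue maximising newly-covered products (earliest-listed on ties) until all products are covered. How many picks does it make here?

2

Greedy: pick C (covers 7 new) → pick A (covers 2 new). Total picks: 2.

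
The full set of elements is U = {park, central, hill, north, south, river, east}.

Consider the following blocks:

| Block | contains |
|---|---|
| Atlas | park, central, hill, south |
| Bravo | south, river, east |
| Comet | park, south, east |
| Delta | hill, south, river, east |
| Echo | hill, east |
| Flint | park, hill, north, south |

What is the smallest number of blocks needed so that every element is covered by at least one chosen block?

Atlas and Bravo and Flint together: Atlas ∪ Bravo ∪ Flint = {park, central, hill, north, south, river, east} — every element is covered.
Only Atlas contains central, so Atlas is forced; the remaining 3 elements need at least 2 more blocks (each remaining block adds at most 2) — so at least 3 blocks are needed, and 3 is optimal.

3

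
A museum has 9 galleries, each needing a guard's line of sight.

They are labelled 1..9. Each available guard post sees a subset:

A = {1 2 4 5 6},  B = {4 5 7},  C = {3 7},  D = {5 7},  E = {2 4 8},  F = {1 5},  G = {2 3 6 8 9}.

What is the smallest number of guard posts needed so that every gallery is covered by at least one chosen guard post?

3

A and C and G together: A ∪ C ∪ G = {1, 2, 3, 4, 5, 6, 7, 8, 9} — every gallery is covered.
Only G contains 9, so G is forced; the remaining 4 galleries need at least 2 more guard posts (each remaining guard post adds at most 3) — so at least 3 guard posts are needed, and 3 is optimal.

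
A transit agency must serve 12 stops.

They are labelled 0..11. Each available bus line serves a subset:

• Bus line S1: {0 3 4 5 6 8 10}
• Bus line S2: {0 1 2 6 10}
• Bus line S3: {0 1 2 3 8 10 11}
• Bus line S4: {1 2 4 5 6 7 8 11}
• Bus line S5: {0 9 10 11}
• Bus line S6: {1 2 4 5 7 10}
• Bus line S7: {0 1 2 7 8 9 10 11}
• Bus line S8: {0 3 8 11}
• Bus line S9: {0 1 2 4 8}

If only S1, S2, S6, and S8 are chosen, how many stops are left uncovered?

Union of S1, S2, S6, S8 = {0, 1, 2, 3, 4, 5, 6, 7, 8, 10, 11}.
Not covered: 9 — 1 stop.

1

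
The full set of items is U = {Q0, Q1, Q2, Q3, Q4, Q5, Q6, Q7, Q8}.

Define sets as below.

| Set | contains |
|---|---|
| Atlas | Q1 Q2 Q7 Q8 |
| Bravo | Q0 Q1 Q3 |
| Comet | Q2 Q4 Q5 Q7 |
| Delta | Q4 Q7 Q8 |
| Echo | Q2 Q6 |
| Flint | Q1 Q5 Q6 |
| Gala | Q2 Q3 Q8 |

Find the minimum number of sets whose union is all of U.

Bravo, Comet, Flint, and Gala cover everything between them: the union {Q0, Q1, Q2, Q3, Q4, Q5, Q6, Q7, Q8} is all of U.
No 3 of the 7 sets cover everything (all 35 combinations miss at least one item), so 4 is optimal.

4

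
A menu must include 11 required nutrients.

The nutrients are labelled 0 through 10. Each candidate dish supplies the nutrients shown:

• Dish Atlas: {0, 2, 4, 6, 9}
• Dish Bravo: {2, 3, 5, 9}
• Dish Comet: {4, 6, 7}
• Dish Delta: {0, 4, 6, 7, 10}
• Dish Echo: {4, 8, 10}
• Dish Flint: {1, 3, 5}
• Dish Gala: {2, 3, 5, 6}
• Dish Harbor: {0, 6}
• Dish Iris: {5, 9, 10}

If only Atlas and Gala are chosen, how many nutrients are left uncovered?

Union of Atlas, Gala = {0, 2, 3, 4, 5, 6, 9}.
Not covered: 1, 7, 8, 10 — 4 nutrients.

4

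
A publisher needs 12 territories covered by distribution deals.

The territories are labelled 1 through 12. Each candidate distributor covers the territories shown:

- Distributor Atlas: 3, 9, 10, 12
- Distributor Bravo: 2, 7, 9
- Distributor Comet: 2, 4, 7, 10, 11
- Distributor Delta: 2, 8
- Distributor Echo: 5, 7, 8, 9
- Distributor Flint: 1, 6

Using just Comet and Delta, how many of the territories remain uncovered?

6

Union of Comet, Delta = {2, 4, 7, 8, 10, 11}.
Not covered: 1, 3, 5, 6, 9, 12 — 6 territories.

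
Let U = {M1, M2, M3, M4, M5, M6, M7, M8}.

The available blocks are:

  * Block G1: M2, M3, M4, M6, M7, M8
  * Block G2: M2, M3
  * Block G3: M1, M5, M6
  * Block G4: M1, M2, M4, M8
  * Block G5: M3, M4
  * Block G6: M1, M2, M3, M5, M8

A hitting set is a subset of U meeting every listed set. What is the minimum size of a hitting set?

2

The 2 elements {M1, M3} hit every block.
The blocks G2, G3 are pairwise disjoint, so any hitting set needs a separate element for each — at least 2. Hence 2 is optimal.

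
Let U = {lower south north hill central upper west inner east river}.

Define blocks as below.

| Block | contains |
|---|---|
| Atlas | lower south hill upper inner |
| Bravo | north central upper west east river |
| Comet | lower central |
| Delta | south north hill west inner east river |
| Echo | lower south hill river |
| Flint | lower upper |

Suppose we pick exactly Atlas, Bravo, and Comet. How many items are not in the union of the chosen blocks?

0

Union of Atlas, Bravo, Comet = {lower, south, north, hill, central, upper, west, inner, east, river} — that's every item, so 0 are uncovered.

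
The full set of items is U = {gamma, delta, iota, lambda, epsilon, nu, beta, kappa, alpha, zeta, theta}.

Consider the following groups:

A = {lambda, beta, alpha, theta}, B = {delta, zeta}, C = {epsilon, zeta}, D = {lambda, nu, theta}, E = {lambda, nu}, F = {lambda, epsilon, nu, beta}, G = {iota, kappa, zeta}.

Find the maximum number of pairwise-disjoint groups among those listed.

C, D are pairwise disjoint (C={epsilon,zeta}; D={lambda,nu,theta}).
Every remaining group overlaps one of these, and no 3 of the listed groups are pairwise disjoint, so 2 is the maximum.

2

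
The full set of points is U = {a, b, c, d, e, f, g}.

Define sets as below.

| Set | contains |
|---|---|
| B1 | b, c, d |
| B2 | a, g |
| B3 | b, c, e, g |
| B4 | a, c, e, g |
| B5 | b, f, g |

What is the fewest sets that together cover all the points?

3

B1 and B4 and B5 together: B1 ∪ B4 ∪ B5 = {a, b, c, d, e, f, g} — every point is covered.
Only B1 contains d, so B1 is forced; the remaining 4 points need at least 2 more sets (each remaining set adds at most 3) — so at least 3 sets are needed, and 3 is optimal.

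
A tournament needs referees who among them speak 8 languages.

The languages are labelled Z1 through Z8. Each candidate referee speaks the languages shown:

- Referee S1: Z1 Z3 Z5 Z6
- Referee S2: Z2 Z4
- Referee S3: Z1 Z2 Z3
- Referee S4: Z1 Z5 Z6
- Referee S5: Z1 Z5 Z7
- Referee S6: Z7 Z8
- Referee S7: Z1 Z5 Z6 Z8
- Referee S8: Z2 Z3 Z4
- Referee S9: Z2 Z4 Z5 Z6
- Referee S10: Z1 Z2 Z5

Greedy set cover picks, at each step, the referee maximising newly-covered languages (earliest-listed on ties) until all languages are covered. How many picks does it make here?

Greedy: pick S1 (covers 4 new) → pick S2 (covers 2 new) → pick S6 (covers 2 new). Total picks: 3.

3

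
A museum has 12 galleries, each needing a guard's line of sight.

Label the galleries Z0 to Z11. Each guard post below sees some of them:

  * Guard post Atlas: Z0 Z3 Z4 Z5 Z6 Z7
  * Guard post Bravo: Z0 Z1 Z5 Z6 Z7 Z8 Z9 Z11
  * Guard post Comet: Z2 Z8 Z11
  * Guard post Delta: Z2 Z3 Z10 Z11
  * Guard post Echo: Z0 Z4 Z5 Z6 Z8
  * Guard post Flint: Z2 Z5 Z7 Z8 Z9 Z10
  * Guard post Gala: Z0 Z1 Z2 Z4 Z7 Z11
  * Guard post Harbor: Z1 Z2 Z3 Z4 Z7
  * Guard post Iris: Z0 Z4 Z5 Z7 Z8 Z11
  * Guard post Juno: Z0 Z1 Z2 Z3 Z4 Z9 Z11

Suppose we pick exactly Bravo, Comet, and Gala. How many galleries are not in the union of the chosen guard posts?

Union of Bravo, Comet, Gala = {Z0, Z1, Z2, Z4, Z5, Z6, Z7, Z8, Z9, Z11}.
Not covered: Z3, Z10 — 2 galleries.

2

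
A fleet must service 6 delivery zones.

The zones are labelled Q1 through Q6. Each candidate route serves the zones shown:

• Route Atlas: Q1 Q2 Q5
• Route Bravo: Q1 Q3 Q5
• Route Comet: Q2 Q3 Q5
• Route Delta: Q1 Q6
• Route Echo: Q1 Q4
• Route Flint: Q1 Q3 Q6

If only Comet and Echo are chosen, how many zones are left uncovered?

Union of Comet, Echo = {Q1, Q2, Q3, Q4, Q5}.
Not covered: Q6 — 1 zone.

1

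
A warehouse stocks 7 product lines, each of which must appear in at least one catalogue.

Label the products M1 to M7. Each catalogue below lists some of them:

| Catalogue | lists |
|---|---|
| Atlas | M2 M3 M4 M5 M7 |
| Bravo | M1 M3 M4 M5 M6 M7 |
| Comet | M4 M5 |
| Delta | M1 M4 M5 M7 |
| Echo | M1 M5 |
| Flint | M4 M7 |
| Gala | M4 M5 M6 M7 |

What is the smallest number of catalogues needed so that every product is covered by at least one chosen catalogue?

Take {Atlas, Bravo}. Their union is {M1, M2, M3, M4, M5, M6, M7}, which is all 7 products.
No single catalogue has all 7 products (the largest, Bravo, has 6), so 2 is optimal.

2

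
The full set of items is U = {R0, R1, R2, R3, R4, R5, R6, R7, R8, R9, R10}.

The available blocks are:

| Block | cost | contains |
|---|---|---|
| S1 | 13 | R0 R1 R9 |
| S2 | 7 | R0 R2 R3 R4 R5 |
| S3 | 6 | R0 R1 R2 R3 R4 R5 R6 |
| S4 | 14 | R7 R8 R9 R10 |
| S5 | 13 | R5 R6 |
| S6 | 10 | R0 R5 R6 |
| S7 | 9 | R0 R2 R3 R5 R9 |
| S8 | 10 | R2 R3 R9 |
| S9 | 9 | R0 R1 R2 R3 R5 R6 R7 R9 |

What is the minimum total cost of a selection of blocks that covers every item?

S3, S4 together cover every item (S3 ∪ S4 = {R0, R1, R2, R3, R4, R5, R6, R7, R8, R9, R10}); total cost 6 + 14 = 20.
No covering selection has total cost below 20.

20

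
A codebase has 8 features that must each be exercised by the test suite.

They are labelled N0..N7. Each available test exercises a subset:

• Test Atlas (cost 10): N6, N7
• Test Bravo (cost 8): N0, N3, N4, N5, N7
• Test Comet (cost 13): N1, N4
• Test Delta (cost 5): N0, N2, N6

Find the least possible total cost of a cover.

Bravo, Comet, Delta together cover every feature (Bravo ∪ Comet ∪ Delta = {N0, N1, N2, N3, N4, N5, N6, N7}); total cost 8 + 13 + 5 = 26.
No covering selection has total cost below 26.

26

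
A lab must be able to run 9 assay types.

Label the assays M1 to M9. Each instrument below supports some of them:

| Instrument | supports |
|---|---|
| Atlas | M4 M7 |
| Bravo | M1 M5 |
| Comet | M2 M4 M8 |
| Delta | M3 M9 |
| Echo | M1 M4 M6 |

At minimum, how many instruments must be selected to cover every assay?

5

Atlas and Bravo and Comet and Delta and Echo together: Atlas ∪ Bravo ∪ Comet ∪ Delta ∪ Echo = {M1, M2, M3, M4, M5, M6, M7, M8, M9} — every assay is covered.
Only Atlas contains M7, so Atlas is forced; the remaining 7 assays need at least 4 more instruments (each remaining instrument adds at most 2) — so at least 5 instruments are needed, and 5 is optimal.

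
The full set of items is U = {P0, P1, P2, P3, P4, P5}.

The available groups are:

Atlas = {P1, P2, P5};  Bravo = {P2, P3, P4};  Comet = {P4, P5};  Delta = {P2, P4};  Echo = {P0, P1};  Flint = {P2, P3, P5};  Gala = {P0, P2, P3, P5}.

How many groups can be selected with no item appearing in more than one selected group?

Bravo, Echo are pairwise disjoint (Bravo={P2,P3,P4}; Echo={P0,P1}).
Every remaining group overlaps one of these, and no 3 of the listed groups are pairwise disjoint, so 2 is the maximum.

2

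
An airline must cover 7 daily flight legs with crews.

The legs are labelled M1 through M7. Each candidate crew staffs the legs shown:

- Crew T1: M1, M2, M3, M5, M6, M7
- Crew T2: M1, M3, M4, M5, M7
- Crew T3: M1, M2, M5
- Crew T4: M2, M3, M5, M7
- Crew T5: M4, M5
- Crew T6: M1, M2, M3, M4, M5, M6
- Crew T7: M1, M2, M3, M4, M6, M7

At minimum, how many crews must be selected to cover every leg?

2

T3 and T7 together: T3 ∪ T7 = {M1, M2, M3, M4, M5, M6, M7} — every leg is covered.
No single crew has all 7 legs (the largest, T1, has 6), so 2 is optimal.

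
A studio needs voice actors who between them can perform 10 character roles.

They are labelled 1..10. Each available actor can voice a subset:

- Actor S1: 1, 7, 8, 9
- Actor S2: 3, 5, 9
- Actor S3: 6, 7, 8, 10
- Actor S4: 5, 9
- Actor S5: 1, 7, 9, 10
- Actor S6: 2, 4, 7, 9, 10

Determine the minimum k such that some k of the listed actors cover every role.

Take {S2, S3, S5, S6}. Their union is {1, 2, 3, 4, 5, 6, 7, 8, 9, 10}, which is all 10 roles.
Only S6 contains 2, so S6 is forced; the remaining 5 roles need at least 3 more actors (each remaining actor adds at most 2) — so at least 4 actors are needed, and 4 is optimal.

4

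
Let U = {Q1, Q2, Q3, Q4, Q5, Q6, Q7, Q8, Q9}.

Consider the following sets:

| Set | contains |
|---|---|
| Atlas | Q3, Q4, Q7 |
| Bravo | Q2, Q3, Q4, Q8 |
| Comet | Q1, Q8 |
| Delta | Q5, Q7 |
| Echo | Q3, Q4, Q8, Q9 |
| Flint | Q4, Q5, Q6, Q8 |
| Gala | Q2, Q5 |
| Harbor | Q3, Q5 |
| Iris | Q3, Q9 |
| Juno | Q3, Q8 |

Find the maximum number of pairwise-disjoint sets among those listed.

Atlas, Comet, Gala are pairwise disjoint (Atlas={Q3,Q4,Q7}; Comet={Q1,Q8}; Gala={Q2,Q5}).
Every remaining set overlaps one of these, and no 4 of the listed sets are pairwise disjoint, so 3 is the maximum.

3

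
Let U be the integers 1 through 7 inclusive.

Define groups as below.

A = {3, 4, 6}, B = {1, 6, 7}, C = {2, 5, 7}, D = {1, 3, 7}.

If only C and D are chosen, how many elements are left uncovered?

2

Union of C, D = {1, 2, 3, 5, 7}.
Not covered: 4, 6 — 2 elements.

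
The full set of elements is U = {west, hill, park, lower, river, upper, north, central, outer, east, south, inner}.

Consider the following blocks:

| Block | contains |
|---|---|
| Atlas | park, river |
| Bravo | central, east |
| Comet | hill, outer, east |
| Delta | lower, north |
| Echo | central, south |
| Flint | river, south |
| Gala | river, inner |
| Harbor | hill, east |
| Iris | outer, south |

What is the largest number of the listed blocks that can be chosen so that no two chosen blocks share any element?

4

Comet, Delta, Echo, Gala are pairwise disjoint (Comet={hill,outer,east}; Delta={lower,north}; Echo={central,south}; Gala={river,inner}).
Every remaining block overlaps one of these, and no 5 of the listed blocks are pairwise disjoint, so 4 is the maximum.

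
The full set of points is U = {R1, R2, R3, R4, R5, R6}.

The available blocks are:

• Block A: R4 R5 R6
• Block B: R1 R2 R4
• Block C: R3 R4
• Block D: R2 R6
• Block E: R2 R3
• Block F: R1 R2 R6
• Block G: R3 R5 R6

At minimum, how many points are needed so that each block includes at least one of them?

The 3 points {R2, R4, R6} hit every block.
No choice of 2 points meets every block, so 3 is the minimum.

3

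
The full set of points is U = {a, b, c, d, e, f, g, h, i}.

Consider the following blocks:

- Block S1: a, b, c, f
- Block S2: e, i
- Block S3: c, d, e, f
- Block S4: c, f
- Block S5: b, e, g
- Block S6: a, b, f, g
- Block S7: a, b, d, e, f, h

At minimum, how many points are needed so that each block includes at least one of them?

Take T = {e, f}. Each listed block contains at least one of these, so T is a hitting set of size 2.
The blocks S1, S2 are pairwise disjoint, so any hitting set needs a separate point for each — at least 2. Hence 2 is optimal.

2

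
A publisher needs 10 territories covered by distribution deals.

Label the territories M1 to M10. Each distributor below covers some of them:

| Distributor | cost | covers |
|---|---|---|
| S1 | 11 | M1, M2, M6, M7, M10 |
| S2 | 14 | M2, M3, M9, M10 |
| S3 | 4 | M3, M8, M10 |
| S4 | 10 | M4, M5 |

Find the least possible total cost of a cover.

39

S1, S2, S3, S4 together cover every territory (S1 ∪ S2 ∪ S3 ∪ S4 = {M1, M2, M3, M4, M5, M6, M7, M8, M9, M10}); total cost 11 + 14 + 4 + 10 = 39.
No covering selection has total cost below 39.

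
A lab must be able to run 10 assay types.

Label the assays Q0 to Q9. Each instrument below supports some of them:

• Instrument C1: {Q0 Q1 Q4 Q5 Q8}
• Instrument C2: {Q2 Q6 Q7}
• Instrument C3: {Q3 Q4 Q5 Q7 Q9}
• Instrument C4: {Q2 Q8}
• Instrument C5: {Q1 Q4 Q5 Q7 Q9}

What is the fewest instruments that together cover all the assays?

3

Take {C1, C2, C3}. Their union is {Q0, Q1, Q2, Q3, Q4, Q5, Q6, Q7, Q8, Q9}, which is all 10 assays.
Only C1 contains Q0, so C1 is forced; the remaining 5 assays need at least 2 more instruments (each remaining instrument adds at most 3) — so at least 3 instruments are needed, and 3 is optimal.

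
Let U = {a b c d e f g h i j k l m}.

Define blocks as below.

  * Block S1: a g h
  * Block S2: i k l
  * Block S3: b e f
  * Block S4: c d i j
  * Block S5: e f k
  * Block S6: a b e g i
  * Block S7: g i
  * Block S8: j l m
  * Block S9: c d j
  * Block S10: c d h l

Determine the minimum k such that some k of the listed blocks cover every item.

4

Take {S5, S6, S8, S10}. Their union is {a, b, c, d, e, f, g, h, i, j, k, l, m}, which is all 13 items.
No 3 of the 10 blocks cover everything (all 120 combinations miss at least one item), so 4 is optimal.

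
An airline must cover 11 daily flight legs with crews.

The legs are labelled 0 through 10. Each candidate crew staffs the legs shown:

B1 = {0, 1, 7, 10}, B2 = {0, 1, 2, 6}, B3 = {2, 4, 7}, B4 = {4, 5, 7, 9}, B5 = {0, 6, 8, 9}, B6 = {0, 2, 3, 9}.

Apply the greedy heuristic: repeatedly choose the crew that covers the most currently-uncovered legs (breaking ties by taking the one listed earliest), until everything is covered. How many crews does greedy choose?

5

Greedy: pick B1 (covers 4 new) → pick B4 (covers 3 new) → pick B2 (covers 2 new) → pick B5 (covers 1 new) → pick B6 (covers 1 new). Total picks: 5.
(The true minimum cover uses only 4 crews, so greedy is not optimal here.)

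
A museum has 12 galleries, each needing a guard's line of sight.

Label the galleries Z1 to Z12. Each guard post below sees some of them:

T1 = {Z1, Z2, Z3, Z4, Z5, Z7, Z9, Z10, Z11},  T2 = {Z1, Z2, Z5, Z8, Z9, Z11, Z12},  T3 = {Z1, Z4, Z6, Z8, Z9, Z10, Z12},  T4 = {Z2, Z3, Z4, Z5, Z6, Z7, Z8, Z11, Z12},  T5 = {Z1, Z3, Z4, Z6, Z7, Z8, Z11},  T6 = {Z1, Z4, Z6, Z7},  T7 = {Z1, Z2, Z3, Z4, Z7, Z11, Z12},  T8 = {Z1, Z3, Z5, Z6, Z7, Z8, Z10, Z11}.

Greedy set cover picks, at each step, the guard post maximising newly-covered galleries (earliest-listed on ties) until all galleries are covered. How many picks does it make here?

Greedy: pick T1 (covers 9 new) → pick T3 (covers 3 new). Total picks: 2.

2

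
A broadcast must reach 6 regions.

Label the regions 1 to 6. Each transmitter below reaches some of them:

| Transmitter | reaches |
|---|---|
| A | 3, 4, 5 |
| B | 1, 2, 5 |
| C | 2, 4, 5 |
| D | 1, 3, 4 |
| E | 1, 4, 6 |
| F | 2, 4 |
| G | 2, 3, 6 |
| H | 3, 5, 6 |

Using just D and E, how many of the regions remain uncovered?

2

Union of D, E = {1, 3, 4, 6}.
Not covered: 2, 5 — 2 regions.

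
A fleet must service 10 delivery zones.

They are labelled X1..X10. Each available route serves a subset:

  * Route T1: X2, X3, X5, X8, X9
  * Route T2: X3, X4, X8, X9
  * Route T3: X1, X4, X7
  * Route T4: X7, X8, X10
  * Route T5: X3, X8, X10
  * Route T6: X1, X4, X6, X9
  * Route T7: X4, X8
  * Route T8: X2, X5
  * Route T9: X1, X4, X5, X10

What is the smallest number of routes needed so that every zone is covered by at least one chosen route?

Take {T1, T4, T6}. Their union is {X1, X2, X3, X4, X5, X6, X7, X8, X9, X10}, which is all 10 zones.
Only T6 contains X6, so T6 is forced; the remaining 6 zones need at least 2 more routes (each remaining route adds at most 4) — so at least 3 routes are needed, and 3 is optimal.

3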